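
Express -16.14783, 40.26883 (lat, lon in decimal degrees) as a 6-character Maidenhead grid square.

LH03du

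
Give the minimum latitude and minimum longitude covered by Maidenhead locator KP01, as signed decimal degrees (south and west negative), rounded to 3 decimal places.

61.000, 20.000

Field K=10, P=15: +10·20° lon, +15·10° lat → SW at lon 20°, lat 60°.
Square 0, 1: +0·2° lon, +1·1° lat → SW at lon 20°, lat 61°.
latitude 61.000, longitude 20.000.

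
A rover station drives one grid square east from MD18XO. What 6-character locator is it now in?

MD28ao

Longitude subsquare x = 23; +1 → 24, wraps to 0 = a, carry into square.
Longitude square 1; +1 → 2.
The latitude characters are unchanged.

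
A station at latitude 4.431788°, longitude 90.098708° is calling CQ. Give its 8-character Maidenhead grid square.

Add 180° to longitude and 90° to latitude: 270.09871, 94.43179.
Field: lon ⌊270.09871/20⌋ = 13 → N; lat ⌊94.43179/10⌋ = 9 → J.
Square: lon ⌊10.09871/2⌋ = 5; lat ⌊4.43179/1⌋ = 4.
Subsquare: lon ⌊0.09871/0.0833333⌋ = 1 → b; lat ⌊0.43179/0.0416667⌋ = 10 → k.
Extended square: lon ⌊0.01537/0.00833333⌋ = 1; lat ⌊0.01512/0.00416667⌋ = 3.

NJ54bk13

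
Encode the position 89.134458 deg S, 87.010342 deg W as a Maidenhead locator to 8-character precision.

EA60lu87

Add 180° to longitude and 90° to latitude: 92.98966, 0.86554.
Field: lon ⌊92.98966/20⌋ = 4 → E; lat ⌊0.86554/10⌋ = 0 → A.
Square: lon ⌊12.98966/2⌋ = 6; lat ⌊0.86554/1⌋ = 0.
Subsquare: lon ⌊0.98966/0.0833333⌋ = 11 → l; lat ⌊0.86554/0.0416667⌋ = 20 → u.
Extended square: lon ⌊0.07299/0.00833333⌋ = 8; lat ⌊0.03221/0.00416667⌋ = 7.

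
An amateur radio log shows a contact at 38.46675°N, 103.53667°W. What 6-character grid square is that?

DM88fl

Add 180° to longitude and 90° to latitude: 76.4633, 128.4667.
Field: 76.4633/20 → 3 → D, 128.4667/10 → 12 → M; chars DM.
Square: 16.4633/2 → 8, 8.4667/1 → 8; chars 88.
Subsquare: 0.4633/0.0833333 → 5 → f, 0.4667/0.0416667 → 11 → l; chars fl.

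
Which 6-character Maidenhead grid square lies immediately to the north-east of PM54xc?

PM64ad

Longitude subsquare x = 23; +1 → 24, wraps to 0 = a, carry into square.
Longitude square 5; +1 → 6.
Latitude subsquare c = 2; +1 → 3 = d.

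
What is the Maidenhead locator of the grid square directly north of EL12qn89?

EL12qo80

Latitude extended square 9; +1 → 10, wraps to 0, carry into subsquare.
Latitude subsquare n = 13; +1 → 14 = o.
The longitude characters are unchanged.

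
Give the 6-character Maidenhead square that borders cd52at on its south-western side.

CD42xs

Longitude subsquare a = 0; −1 → -1, wraps to 23 = x, carry into square.
Longitude square 5; −1 → 4.
Latitude subsquare t = 19; −1 → 18 = s.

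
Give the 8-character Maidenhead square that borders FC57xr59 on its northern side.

FC57xs50

Latitude extended square 9; +1 → 10, wraps to 0, carry into subsquare.
Latitude subsquare r = 17; +1 → 18 = s.
The longitude characters are unchanged.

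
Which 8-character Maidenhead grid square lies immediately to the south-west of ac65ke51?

AC65ke40

Longitude extended square 5; −1 → 4.
Latitude extended square 1; −1 → 0.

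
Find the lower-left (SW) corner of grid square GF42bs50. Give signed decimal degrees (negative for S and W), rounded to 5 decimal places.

Field G=6, F=5: +6·20° lon, +5·10° lat → SW at lon -60°, lat -40°.
Square 4, 2: +4·2° lon, +2·1° lat → SW at lon -52°, lat -38°.
Subsquare b=1, s=18: +1·0.0833333° lon, +18·0.0416667° lat → SW at lon -51.9167°, lat -37.25°.
Extended square 5, 0: +5·0.00833333° lon, +0·0.00416667° lat → SW at lon -51.875°, lat -37.25°.
latitude -37.25000, longitude -51.87500.

-37.25000, -51.87500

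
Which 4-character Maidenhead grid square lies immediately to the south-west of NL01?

ML90

Longitude square 0; −1 → -1, wraps to 9, carry into field.
Longitude field N = 13; −1 → 12 = M.
Latitude square 1; −1 → 0.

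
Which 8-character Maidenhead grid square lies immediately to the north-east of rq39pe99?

Longitude extended square 9; +1 → 10, wraps to 0, carry into subsquare.
Longitude subsquare p = 15; +1 → 16 = q.
Latitude extended square 9; +1 → 10, wraps to 0, carry into subsquare.
Latitude subsquare e = 4; +1 → 5 = f.

RQ39qf00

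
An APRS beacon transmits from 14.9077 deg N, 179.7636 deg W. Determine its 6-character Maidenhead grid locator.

AK04cv

Add 180° to longitude and 90° to latitude: 0.2364, 104.9077.
Field: lon ⌊0.2364/20⌋ = 0 → A; lat ⌊104.9077/10⌋ = 10 → K.
Square: lon ⌊0.2364/2⌋ = 0; lat ⌊4.9077/1⌋ = 4.
Subsquare: lon ⌊0.2364/0.0833333⌋ = 2 → c; lat ⌊0.9077/0.0416667⌋ = 21 → v.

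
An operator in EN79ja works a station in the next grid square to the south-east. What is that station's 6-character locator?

EN78kx

Longitude subsquare j = 9; +1 → 10 = k.
Latitude subsquare a = 0; −1 → -1, wraps to 23 = x, carry into square.
Latitude square 9; −1 → 8.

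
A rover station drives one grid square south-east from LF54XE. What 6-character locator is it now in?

LF64ad

Longitude subsquare x = 23; +1 → 24, wraps to 0 = a, carry into square.
Longitude square 5; +1 → 6.
Latitude subsquare e = 4; −1 → 3 = d.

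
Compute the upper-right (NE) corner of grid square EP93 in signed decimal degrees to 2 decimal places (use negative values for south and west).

64.00, -80.00

Field E=4, P=15: +4·20° lon, +15·10° lat → SW at lon -100°, lat 60°.
Square 9, 3: +9·2° lon, +3·1° lat → SW at lon -82°, lat 63°.
Cell spans 2° lon × 1° lat. NE corner is SW corner plus one full cell.
latitude 64.00, longitude -80.00.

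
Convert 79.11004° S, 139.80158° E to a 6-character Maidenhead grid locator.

Offset from 180°W / 90°S: lon 319.8016°, lat 10.8900°.
Field: lon ⌊319.8016/20⌋ = 15 → P; lat ⌊10.8900/10⌋ = 1 → B.
Square: lon ⌊19.8016/2⌋ = 9; lat ⌊0.8900/1⌋ = 0.
Subsquare: lon ⌊1.8016/0.0833333⌋ = 21 → v; lat ⌊0.8900/0.0416667⌋ = 21 → v.

PB90vv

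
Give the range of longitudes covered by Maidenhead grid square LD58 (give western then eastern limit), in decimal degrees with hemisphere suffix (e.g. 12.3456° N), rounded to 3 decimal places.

50.000° E, 52.000° E

Field L=11, D=3: +11·20° lon, +3·10° lat → SW at lon 40°, lat -60°.
Square 5, 8: +5·2° lon, +8·1° lat → SW at lon 50°, lat -52°.
Cell spans 2° lon × 1° lat.
west 50.000° E, east 52.000° E.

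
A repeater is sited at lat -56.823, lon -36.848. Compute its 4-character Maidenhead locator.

HD13

Add 180° to longitude and 90° to latitude: 143.15, 33.18.
Field: 143.15/20 → 7 → H, 33.18/10 → 3 → D; chars HD.
Square: 3.15/2 → 1, 3.18/1 → 3; chars 13.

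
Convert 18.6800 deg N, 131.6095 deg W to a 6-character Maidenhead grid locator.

Add 180° to longitude and 90° to latitude: 48.3905, 108.6800.
Field: lon ⌊48.3905/20⌋ = 2 → C; lat ⌊108.6800/10⌋ = 10 → K.
Square: lon ⌊8.3905/2⌋ = 4; lat ⌊8.6800/1⌋ = 8.
Subsquare: lon ⌊0.3905/0.0833333⌋ = 4 → e; lat ⌊0.6800/0.0416667⌋ = 16 → q.

CK48eq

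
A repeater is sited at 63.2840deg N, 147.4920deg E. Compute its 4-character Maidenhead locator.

Add 180° to longitude and 90° to latitude: 327.49, 153.28.
Field: 327.49/20 → 16 → Q, 153.28/10 → 15 → P; chars QP.
Square: 7.49/2 → 3, 3.28/1 → 3; chars 33.

QP33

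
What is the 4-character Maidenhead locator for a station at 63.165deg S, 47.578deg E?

Offset from 180°W / 90°S: lon 227.58°, lat 26.84°.
Field: lon ⌊227.58/20⌋ = 11 → L; lat ⌊26.84/10⌋ = 2 → C.
Square: lon ⌊7.58/2⌋ = 3; lat ⌊6.84/1⌋ = 6.

LC36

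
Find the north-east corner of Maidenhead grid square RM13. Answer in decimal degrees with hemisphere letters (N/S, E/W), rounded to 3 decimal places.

Field R=17, M=12: +17·20° lon, +12·10° lat → SW at lon 160°, lat 30°.
Square 1, 3: +1·2° lon, +3·1° lat → SW at lon 162°, lat 33°.
Cell spans 2° lon × 1° lat. NE corner is SW corner plus one full cell.
latitude 34.000° N, longitude 164.000° E.

34.000° N, 164.000° E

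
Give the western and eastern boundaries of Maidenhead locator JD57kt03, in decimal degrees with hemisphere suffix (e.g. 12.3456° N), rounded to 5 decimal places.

10.83333° E, 10.84167° E

Field J=9, D=3: +9·20° lon, +3·10° lat → SW at lon 0°, lat -60°.
Square 5, 7: +5·2° lon, +7·1° lat → SW at lon 10°, lat -53°.
Subsquare k=10, t=19: +10·0.0833333° lon, +19·0.0416667° lat → SW at lon 10.8333°, lat -52.2083°.
Extended square 0, 3: +0·0.00833333° lon, +3·0.00416667° lat → SW at lon 10.8333°, lat -52.1958°.
Cell spans 0.00833333° lon × 0.00416667° lat.
west 10.83333° E, east 10.84167° E.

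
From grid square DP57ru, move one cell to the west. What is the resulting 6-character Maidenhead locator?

Longitude subsquare r = 17; −1 → 16 = q.
The latitude characters are unchanged.

DP57qu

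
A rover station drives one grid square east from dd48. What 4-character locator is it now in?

Longitude square 4; +1 → 5.
The latitude characters are unchanged.

DD58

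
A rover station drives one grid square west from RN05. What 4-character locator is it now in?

Longitude square 0; −1 → -1, wraps to 9, carry into field.
Longitude field R = 17; −1 → 16 = Q.
The latitude characters are unchanged.

QN95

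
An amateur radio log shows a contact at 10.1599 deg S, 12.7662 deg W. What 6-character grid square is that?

IH39ou

Offset from 180°W / 90°S: lon 167.2338°, lat 79.8401°.
Field: lon ⌊167.2338/20⌋ = 8 → I; lat ⌊79.8401/10⌋ = 7 → H.
Square: lon ⌊7.2338/2⌋ = 3; lat ⌊9.8401/1⌋ = 9.
Subsquare: lon ⌊1.2338/0.0833333⌋ = 14 → o; lat ⌊0.8401/0.0416667⌋ = 20 → u.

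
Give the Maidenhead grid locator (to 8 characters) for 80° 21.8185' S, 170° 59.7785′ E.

RA59lp92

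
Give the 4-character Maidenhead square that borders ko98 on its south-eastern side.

LO07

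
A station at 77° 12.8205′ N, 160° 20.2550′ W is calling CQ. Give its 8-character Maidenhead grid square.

Offset from 180°W / 90°S: lon 19.66242°, lat 167.21367°.
Field (20°×10°, letters A–R): lon ⌊19.66242/20⌋ = 0 → A; lat ⌊167.21367/10⌋ = 16 → Q.
Square (2°×1°, digits 0–9): lon ⌊19.66242/2⌋ = 9; lat ⌊7.21367/1⌋ = 7.
Subsquare (5′×2.5′, letters a–x): lon ⌊1.66242/0.0833333⌋ = 19 → t; lat ⌊0.21367/0.0416667⌋ = 5 → f.
Extended square (30″×15″, digits 0–9): lon ⌊0.07908/0.00833333⌋ = 9; lat ⌊0.00534/0.00416667⌋ = 1.

AQ97tf91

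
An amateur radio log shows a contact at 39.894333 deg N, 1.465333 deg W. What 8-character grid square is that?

IM99gv44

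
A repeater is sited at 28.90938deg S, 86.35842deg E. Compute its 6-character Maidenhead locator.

NG31ec

Add 180° to longitude and 90° to latitude: 266.3584, 61.0906.
Field (20°×10°, letters A–R): lon ⌊266.3584/20⌋ = 13 → N; lat ⌊61.0906/10⌋ = 6 → G.
Square (2°×1°, digits 0–9): lon ⌊6.3584/2⌋ = 3; lat ⌊1.0906/1⌋ = 1.
Subsquare (5′×2.5′, letters a–x): lon ⌊0.3584/0.0833333⌋ = 4 → e; lat ⌊0.0906/0.0416667⌋ = 2 → c.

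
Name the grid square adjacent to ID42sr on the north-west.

ID42rs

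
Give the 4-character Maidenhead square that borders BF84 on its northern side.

BF85

Latitude square 4; +1 → 5.
The longitude characters are unchanged.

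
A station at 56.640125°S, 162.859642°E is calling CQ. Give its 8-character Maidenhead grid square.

Offset from 180°W / 90°S: lon 342.85964°, lat 33.35988°.
Field (20°×10°, letters A–R): lon ⌊342.85964/20⌋ = 17 → R; lat ⌊33.35988/10⌋ = 3 → D.
Square (2°×1°, digits 0–9): lon ⌊2.85964/2⌋ = 1; lat ⌊3.35988/1⌋ = 3.
Subsquare (5′×2.5′, letters a–x): lon ⌊0.85964/0.0833333⌋ = 10 → k; lat ⌊0.35988/0.0416667⌋ = 8 → i.
Extended square (30″×15″, digits 0–9): lon ⌊0.02631/0.00833333⌋ = 3; lat ⌊0.02654/0.00416667⌋ = 6.

RD13ki36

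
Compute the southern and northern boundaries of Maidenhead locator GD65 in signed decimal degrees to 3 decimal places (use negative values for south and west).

Field G=6, D=3: +6·20° lon, +3·10° lat → SW at lon -60°, lat -60°.
Square 6, 5: +6·2° lon, +5·1° lat → SW at lon -48°, lat -55°.
Cell spans 2° lon × 1° lat.
south -55.000, north -54.000.

-55.000, -54.000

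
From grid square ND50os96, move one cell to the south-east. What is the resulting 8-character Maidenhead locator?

ND50ps05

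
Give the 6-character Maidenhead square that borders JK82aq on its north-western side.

JK72xr

Longitude subsquare a = 0; −1 → -1, wraps to 23 = x, carry into square.
Longitude square 8; −1 → 7.
Latitude subsquare q = 16; +1 → 17 = r.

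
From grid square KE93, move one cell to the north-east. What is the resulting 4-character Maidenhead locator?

Longitude square 9; +1 → 10, wraps to 0, carry into field.
Longitude field K = 10; +1 → 11 = L.
Latitude square 3; +1 → 4.

LE04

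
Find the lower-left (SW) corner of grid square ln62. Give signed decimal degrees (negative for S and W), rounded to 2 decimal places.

42.00, 52.00

Field L=11, N=13: +11·20° lon, +13·10° lat → SW at lon 40°, lat 40°.
Square 6, 2: +6·2° lon, +2·1° lat → SW at lon 52°, lat 42°.
latitude 42.00, longitude 52.00.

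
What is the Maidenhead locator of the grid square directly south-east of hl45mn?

HL45nm

Longitude subsquare m = 12; +1 → 13 = n.
Latitude subsquare n = 13; −1 → 12 = m.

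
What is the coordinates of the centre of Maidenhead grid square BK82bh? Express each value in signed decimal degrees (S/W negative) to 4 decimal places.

12.3125, -143.8750

Field B=1, K=10: +1·20° lon, +10·10° lat → SW at lon -160°, lat 10°.
Square 8, 2: +8·2° lon, +2·1° lat → SW at lon -144°, lat 12°.
Subsquare b=1, h=7: +1·0.0833333° lon, +7·0.0416667° lat → SW at lon -143.917°, lat 12.2917°.
Cell spans 0.0833333° lon × 0.0416667° lat. Centre is SW corner plus half of each.
latitude 12.3125, longitude -143.8750.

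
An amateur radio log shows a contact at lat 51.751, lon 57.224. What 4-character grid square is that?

Shift to the Maidenhead origin (180°W, 90°S): lon 237.22, lat 141.75.
Field: 237.22/20 → 11 → L, 141.75/10 → 14 → O; chars LO.
Square: 17.22/2 → 8, 1.75/1 → 1; chars 81.

LO81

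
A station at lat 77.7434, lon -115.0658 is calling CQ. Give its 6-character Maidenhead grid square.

DQ27lr

Shift to the Maidenhead origin (180°W, 90°S): lon 64.9342, lat 167.7434.
Field (20°×10°, letters A–R): lon ⌊64.9342/20⌋ = 3 → D; lat ⌊167.7434/10⌋ = 16 → Q.
Square (2°×1°, digits 0–9): lon ⌊4.9342/2⌋ = 2; lat ⌊7.7434/1⌋ = 7.
Subsquare (5′×2.5′, letters a–x): lon ⌊0.9342/0.0833333⌋ = 11 → l; lat ⌊0.7434/0.0416667⌋ = 17 → r.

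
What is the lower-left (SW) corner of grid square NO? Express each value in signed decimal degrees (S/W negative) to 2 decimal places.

Field N=13, O=14: +13·20° lon, +14·10° lat → SW at lon 80°, lat 50°.
latitude 50.00, longitude 80.00.

50.00, 80.00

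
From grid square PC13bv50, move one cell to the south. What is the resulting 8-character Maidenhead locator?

PC13bu59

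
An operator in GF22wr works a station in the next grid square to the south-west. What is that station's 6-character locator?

GF22vq

Longitude subsquare w = 22; −1 → 21 = v.
Latitude subsquare r = 17; −1 → 16 = q.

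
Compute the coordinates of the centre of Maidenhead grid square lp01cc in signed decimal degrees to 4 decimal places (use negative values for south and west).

Field L=11, P=15: +11·20° lon, +15·10° lat → SW at lon 40°, lat 60°.
Square 0, 1: +0·2° lon, +1·1° lat → SW at lon 40°, lat 61°.
Subsquare c=2, c=2: +2·0.0833333° lon, +2·0.0416667° lat → SW at lon 40.1667°, lat 61.0833°.
Cell spans 0.0833333° lon × 0.0416667° lat. Centre is SW corner plus half of each.
latitude 61.1042, longitude 40.2083.

61.1042, 40.2083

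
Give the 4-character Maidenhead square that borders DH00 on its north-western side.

CH91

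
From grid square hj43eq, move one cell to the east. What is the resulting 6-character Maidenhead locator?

HJ43fq

Longitude subsquare e = 4; +1 → 5 = f.
The latitude characters are unchanged.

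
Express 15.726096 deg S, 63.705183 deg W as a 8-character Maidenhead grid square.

FH84dg55

Offset from 180°W / 90°S: lon 116.29482°, lat 74.27390°.
Field: lon ⌊116.29482/20⌋ = 5 → F; lat ⌊74.27390/10⌋ = 7 → H.
Square: lon ⌊16.29482/2⌋ = 8; lat ⌊4.27390/1⌋ = 4.
Subsquare: lon ⌊0.29482/0.0833333⌋ = 3 → d; lat ⌊0.27390/0.0416667⌋ = 6 → g.
Extended square: lon ⌊0.04482/0.00833333⌋ = 5; lat ⌊0.02390/0.00416667⌋ = 5.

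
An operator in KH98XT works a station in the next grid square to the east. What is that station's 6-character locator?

Longitude subsquare x = 23; +1 → 24, wraps to 0 = a, carry into square.
Longitude square 9; +1 → 10, wraps to 0, carry into field.
Longitude field K = 10; +1 → 11 = L.
The latitude characters are unchanged.

LH08at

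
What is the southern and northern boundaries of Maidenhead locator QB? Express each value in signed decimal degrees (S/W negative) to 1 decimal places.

Field Q=16, B=1: +16·20° lon, +1·10° lat → SW at lon 140°, lat -80°.
Cell spans 20° lon × 10° lat.
south -80.0, north -70.0.

-80.0, -70.0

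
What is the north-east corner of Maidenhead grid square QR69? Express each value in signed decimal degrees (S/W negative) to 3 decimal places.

90.000, 154.000

Field Q=16, R=17: +16·20° lon, +17·10° lat → SW at lon 140°, lat 80°.
Square 6, 9: +6·2° lon, +9·1° lat → SW at lon 152°, lat 89°.
Cell spans 2° lon × 1° lat. NE corner is SW corner plus one full cell.
latitude 90.000, longitude 154.000.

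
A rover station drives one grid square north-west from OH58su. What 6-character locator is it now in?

Longitude subsquare s = 18; −1 → 17 = r.
Latitude subsquare u = 20; +1 → 21 = v.

OH58rv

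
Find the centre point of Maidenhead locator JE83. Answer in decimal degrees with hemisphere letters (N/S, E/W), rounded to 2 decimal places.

Field J=9, E=4: +9·20° lon, +4·10° lat → SW at lon 0°, lat -50°.
Square 8, 3: +8·2° lon, +3·1° lat → SW at lon 16°, lat -47°.
Cell spans 2° lon × 1° lat. Centre is SW corner plus half of each.
latitude 46.50° S, longitude 17.00° E.

46.50° S, 17.00° E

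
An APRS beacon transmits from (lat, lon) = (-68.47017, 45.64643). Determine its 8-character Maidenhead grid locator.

Shift to the Maidenhead origin (180°W, 90°S): lon 225.64643, lat 21.52983.
Field: 225.64643/20 → 11 → L, 21.52983/10 → 2 → C; chars LC.
Square: 5.64643/2 → 2, 1.52983/1 → 1; chars 21.
Subsquare: 1.64643/0.0833333 → 19 → t, 0.52983/0.0416667 → 12 → m; chars tm.
Extended square: 0.06310/0.00833333 → 7, 0.02983/0.00416667 → 7; chars 77.

LC21tm77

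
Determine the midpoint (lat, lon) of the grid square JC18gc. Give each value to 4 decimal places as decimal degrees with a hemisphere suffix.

61.8958° S, 2.5417° E

Field J=9, C=2: +9·20° lon, +2·10° lat → SW at lon 0°, lat -70°.
Square 1, 8: +1·2° lon, +8·1° lat → SW at lon 2°, lat -62°.
Subsquare g=6, c=2: +6·0.0833333° lon, +2·0.0416667° lat → SW at lon 2.5°, lat -61.9167°.
Cell spans 0.0833333° lon × 0.0416667° lat. Centre is SW corner plus half of each.
latitude 61.8958° S, longitude 2.5417° E.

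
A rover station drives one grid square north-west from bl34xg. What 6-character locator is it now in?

BL34wh

Longitude subsquare x = 23; −1 → 22 = w.
Latitude subsquare g = 6; +1 → 7 = h.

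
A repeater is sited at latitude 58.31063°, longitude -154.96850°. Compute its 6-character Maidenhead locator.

BO28mh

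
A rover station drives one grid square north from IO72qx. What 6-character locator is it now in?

IO73qa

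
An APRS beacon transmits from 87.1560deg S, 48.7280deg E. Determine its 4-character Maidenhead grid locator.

Add 180° to longitude and 90° to latitude: 228.73, 2.84.
Field: 228.73/20 → 11 → L, 2.84/10 → 0 → A; chars LA.
Square: 8.73/2 → 4, 2.84/1 → 2; chars 42.

LA42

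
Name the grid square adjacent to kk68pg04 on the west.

Longitude extended square 0; −1 → -1, wraps to 9, carry into subsquare.
Longitude subsquare p = 15; −1 → 14 = o.
The latitude characters are unchanged.

KK68og94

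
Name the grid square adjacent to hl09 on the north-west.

GM90

Longitude square 0; −1 → -1, wraps to 9, carry into field.
Longitude field H = 7; −1 → 6 = G.
Latitude square 9; +1 → 10, wraps to 0, carry into field.
Latitude field L = 11; +1 → 12 = M.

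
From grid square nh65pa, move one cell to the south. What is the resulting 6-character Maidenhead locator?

NH64px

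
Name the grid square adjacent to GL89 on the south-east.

Longitude square 8; +1 → 9.
Latitude square 9; −1 → 8.

GL98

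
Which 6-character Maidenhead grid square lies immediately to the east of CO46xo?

CO56ao

Longitude subsquare x = 23; +1 → 24, wraps to 0 = a, carry into square.
Longitude square 4; +1 → 5.
The latitude characters are unchanged.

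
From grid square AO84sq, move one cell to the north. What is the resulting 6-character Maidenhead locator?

Latitude subsquare q = 16; +1 → 17 = r.
The longitude characters are unchanged.

AO84sr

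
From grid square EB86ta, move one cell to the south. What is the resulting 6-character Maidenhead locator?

Latitude subsquare a = 0; −1 → -1, wraps to 23 = x, carry into square.
Latitude square 6; −1 → 5.
The longitude characters are unchanged.

EB85tx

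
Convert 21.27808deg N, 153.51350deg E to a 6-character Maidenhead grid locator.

QL61sg

Shift to the Maidenhead origin (180°W, 90°S): lon 333.5135, lat 111.2781.
Field: 333.5135/20 → 16 → Q, 111.2781/10 → 11 → L; chars QL.
Square: 13.5135/2 → 6, 1.2781/1 → 1; chars 61.
Subsquare: 1.5135/0.0833333 → 18 → s, 0.2781/0.0416667 → 6 → g; chars sg.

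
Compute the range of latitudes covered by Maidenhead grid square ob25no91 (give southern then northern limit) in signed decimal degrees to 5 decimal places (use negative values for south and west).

Field O=14, B=1: +14·20° lon, +1·10° lat → SW at lon 100°, lat -80°.
Square 2, 5: +2·2° lon, +5·1° lat → SW at lon 104°, lat -75°.
Subsquare n=13, o=14: +13·0.0833333° lon, +14·0.0416667° lat → SW at lon 105.083°, lat -74.4167°.
Extended square 9, 1: +9·0.00833333° lon, +1·0.00416667° lat → SW at lon 105.158°, lat -74.4125°.
Cell spans 0.00833333° lon × 0.00416667° lat.
south -74.41250, north -74.40833.

-74.41250, -74.40833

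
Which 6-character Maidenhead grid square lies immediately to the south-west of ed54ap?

Longitude subsquare a = 0; −1 → -1, wraps to 23 = x, carry into square.
Longitude square 5; −1 → 4.
Latitude subsquare p = 15; −1 → 14 = o.

ED44xo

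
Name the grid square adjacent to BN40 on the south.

BM49

Latitude square 0; −1 → -1, wraps to 9, carry into field.
Latitude field N = 13; −1 → 12 = M.
The longitude characters are unchanged.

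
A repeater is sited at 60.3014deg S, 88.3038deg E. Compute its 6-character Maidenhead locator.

NC49dq

Shift to the Maidenhead origin (180°W, 90°S): lon 268.3038, lat 29.6986.
Field (20°×10°, letters A–R): 268.3038/20 → 13 → N, 29.6986/10 → 2 → C; chars NC.
Square (2°×1°, digits 0–9): 8.3038/2 → 4, 9.6986/1 → 9; chars 49.
Subsquare (5′×2.5′, letters a–x): 0.3038/0.0833333 → 3 → d, 0.6986/0.0416667 → 16 → q; chars dq.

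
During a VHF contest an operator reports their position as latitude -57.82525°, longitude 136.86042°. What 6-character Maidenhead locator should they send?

Add 180° to longitude and 90° to latitude: 316.8604, 32.1748.
Field (20°×10°, letters A–R): lon ⌊316.8604/20⌋ = 15 → P; lat ⌊32.1748/10⌋ = 3 → D.
Square (2°×1°, digits 0–9): lon ⌊16.8604/2⌋ = 8; lat ⌊2.1748/1⌋ = 2.
Subsquare (5′×2.5′, letters a–x): lon ⌊0.8604/0.0833333⌋ = 10 → k; lat ⌊0.1748/0.0416667⌋ = 4 → e.

PD82ke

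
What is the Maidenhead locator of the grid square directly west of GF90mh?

GF90lh

Longitude subsquare m = 12; −1 → 11 = l.
The latitude characters are unchanged.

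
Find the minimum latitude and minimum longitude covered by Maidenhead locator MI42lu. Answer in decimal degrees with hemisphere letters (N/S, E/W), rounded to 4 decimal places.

7.1667° S, 68.9167° E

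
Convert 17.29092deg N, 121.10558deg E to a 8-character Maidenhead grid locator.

PK07ng29

Offset from 180°W / 90°S: lon 301.10558°, lat 107.29092°.
Field: 301.10558/20 → 15 → P, 107.29092/10 → 10 → K; chars PK.
Square: 1.10558/2 → 0, 7.29092/1 → 7; chars 07.
Subsquare: 1.10558/0.0833333 → 13 → n, 0.29092/0.0416667 → 6 → g; chars ng.
Extended square: 0.02225/0.00833333 → 2, 0.04092/0.00416667 → 9; chars 29.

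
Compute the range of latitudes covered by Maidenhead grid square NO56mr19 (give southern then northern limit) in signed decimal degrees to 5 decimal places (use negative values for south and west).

56.74583, 56.75000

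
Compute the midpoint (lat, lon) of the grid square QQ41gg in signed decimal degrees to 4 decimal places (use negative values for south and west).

71.2708, 148.5417

Field Q=16, Q=16: +16·20° lon, +16·10° lat → SW at lon 140°, lat 70°.
Square 4, 1: +4·2° lon, +1·1° lat → SW at lon 148°, lat 71°.
Subsquare g=6, g=6: +6·0.0833333° lon, +6·0.0416667° lat → SW at lon 148.5°, lat 71.25°.
Cell spans 0.0833333° lon × 0.0416667° lat. Centre is SW corner plus half of each.
latitude 71.2708, longitude 148.5417.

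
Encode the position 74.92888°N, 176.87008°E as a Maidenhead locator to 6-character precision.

RQ84kw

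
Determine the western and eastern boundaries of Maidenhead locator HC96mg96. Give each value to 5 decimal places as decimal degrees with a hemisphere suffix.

Field H=7, C=2: +7·20° lon, +2·10° lat → SW at lon -40°, lat -70°.
Square 9, 6: +9·2° lon, +6·1° lat → SW at lon -22°, lat -64°.
Subsquare m=12, g=6: +12·0.0833333° lon, +6·0.0416667° lat → SW at lon -21°, lat -63.75°.
Extended square 9, 6: +9·0.00833333° lon, +6·0.00416667° lat → SW at lon -20.925°, lat -63.725°.
Cell spans 0.00833333° lon × 0.00416667° lat.
west 20.92500° W, east 20.91667° W.

20.92500° W, 20.91667° W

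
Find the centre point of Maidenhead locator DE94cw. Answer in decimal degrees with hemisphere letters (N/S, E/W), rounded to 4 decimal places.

Field D=3, E=4: +3·20° lon, +4·10° lat → SW at lon -120°, lat -50°.
Square 9, 4: +9·2° lon, +4·1° lat → SW at lon -102°, lat -46°.
Subsquare c=2, w=22: +2·0.0833333° lon, +22·0.0416667° lat → SW at lon -101.833°, lat -45.0833°.
Cell spans 0.0833333° lon × 0.0416667° lat. Centre is SW corner plus half of each.
latitude 45.0625° S, longitude 101.7917° W.

45.0625° S, 101.7917° W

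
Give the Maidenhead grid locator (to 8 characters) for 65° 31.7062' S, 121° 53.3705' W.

CC94bl33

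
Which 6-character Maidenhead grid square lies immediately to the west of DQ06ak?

Longitude subsquare a = 0; −1 → -1, wraps to 23 = x, carry into square.
Longitude square 0; −1 → -1, wraps to 9, carry into field.
Longitude field D = 3; −1 → 2 = C.
The latitude characters are unchanged.

CQ96xk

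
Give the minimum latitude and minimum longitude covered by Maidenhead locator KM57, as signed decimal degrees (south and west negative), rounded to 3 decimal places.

37.000, 30.000

Field K=10, M=12: +10·20° lon, +12·10° lat → SW at lon 20°, lat 30°.
Square 5, 7: +5·2° lon, +7·1° lat → SW at lon 30°, lat 37°.
latitude 37.000, longitude 30.000.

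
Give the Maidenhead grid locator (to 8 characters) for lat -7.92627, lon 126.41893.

PI32fb07

Shift to the Maidenhead origin (180°W, 90°S): lon 306.41893, lat 82.07373.
Field (20°×10°, letters A–R): lon ⌊306.41893/20⌋ = 15 → P; lat ⌊82.07373/10⌋ = 8 → I.
Square (2°×1°, digits 0–9): lon ⌊6.41893/2⌋ = 3; lat ⌊2.07373/1⌋ = 2.
Subsquare (5′×2.5′, letters a–x): lon ⌊0.41893/0.0833333⌋ = 5 → f; lat ⌊0.07373/0.0416667⌋ = 1 → b.
Extended square (30″×15″, digits 0–9): lon ⌊0.00226/0.00833333⌋ = 0; lat ⌊0.03206/0.00416667⌋ = 7.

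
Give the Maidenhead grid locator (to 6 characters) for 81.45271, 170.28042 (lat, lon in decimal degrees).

Shift to the Maidenhead origin (180°W, 90°S): lon 350.2804, lat 171.4527.
Field: 350.2804/20 → 17 → R, 171.4527/10 → 17 → R; chars RR.
Square: 10.2804/2 → 5, 1.4527/1 → 1; chars 51.
Subsquare: 0.2804/0.0833333 → 3 → d, 0.4527/0.0416667 → 10 → k; chars dk.

RR51dk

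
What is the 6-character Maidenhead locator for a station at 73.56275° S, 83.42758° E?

NB16rk

Offset from 180°W / 90°S: lon 263.4276°, lat 16.4373°.
Field: lon ⌊263.4276/20⌋ = 13 → N; lat ⌊16.4373/10⌋ = 1 → B.
Square: lon ⌊3.4276/2⌋ = 1; lat ⌊6.4373/1⌋ = 6.
Subsquare: lon ⌊1.4276/0.0833333⌋ = 17 → r; lat ⌊0.4373/0.0416667⌋ = 10 → k.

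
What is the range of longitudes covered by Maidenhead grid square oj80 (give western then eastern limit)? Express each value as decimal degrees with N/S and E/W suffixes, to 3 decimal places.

Field O=14, J=9: +14·20° lon, +9·10° lat → SW at lon 100°, lat 0°.
Square 8, 0: +8·2° lon, +0·1° lat → SW at lon 116°, lat 0°.
Cell spans 2° lon × 1° lat.
west 116.000° E, east 118.000° E.

116.000° E, 118.000° E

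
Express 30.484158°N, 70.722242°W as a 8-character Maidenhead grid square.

FM40pl36

Shift to the Maidenhead origin (180°W, 90°S): lon 109.27776, lat 120.48416.
Field: 109.27776/20 → 5 → F, 120.48416/10 → 12 → M; chars FM.
Square: 9.27776/2 → 4, 0.48416/1 → 0; chars 40.
Subsquare: 1.27776/0.0833333 → 15 → p, 0.48416/0.0416667 → 11 → l; chars pl.
Extended square: 0.02776/0.00833333 → 3, 0.02582/0.00416667 → 6; chars 36.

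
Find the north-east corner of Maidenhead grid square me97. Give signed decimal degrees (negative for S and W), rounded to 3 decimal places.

-42.000, 80.000

Field M=12, E=4: +12·20° lon, +4·10° lat → SW at lon 60°, lat -50°.
Square 9, 7: +9·2° lon, +7·1° lat → SW at lon 78°, lat -43°.
Cell spans 2° lon × 1° lat. NE corner is SW corner plus one full cell.
latitude -42.000, longitude 80.000.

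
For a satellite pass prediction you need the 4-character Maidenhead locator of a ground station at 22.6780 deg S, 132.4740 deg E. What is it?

Offset from 180°W / 90°S: lon 312.47°, lat 67.32°.
Field: lon ⌊312.47/20⌋ = 15 → P; lat ⌊67.32/10⌋ = 6 → G.
Square: lon ⌊12.47/2⌋ = 6; lat ⌊7.32/1⌋ = 7.

PG67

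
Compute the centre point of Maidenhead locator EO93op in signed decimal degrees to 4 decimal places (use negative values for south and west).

Field E=4, O=14: +4·20° lon, +14·10° lat → SW at lon -100°, lat 50°.
Square 9, 3: +9·2° lon, +3·1° lat → SW at lon -82°, lat 53°.
Subsquare o=14, p=15: +14·0.0833333° lon, +15·0.0416667° lat → SW at lon -80.8333°, lat 53.625°.
Cell spans 0.0833333° lon × 0.0416667° lat. Centre is SW corner plus half of each.
latitude 53.6458, longitude -80.7917.

53.6458, -80.7917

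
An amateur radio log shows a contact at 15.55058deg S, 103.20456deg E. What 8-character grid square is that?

Offset from 180°W / 90°S: lon 283.20456°, lat 74.44942°.
Field: lon ⌊283.20456/20⌋ = 14 → O; lat ⌊74.44942/10⌋ = 7 → H.
Square: lon ⌊3.20456/2⌋ = 1; lat ⌊4.44942/1⌋ = 4.
Subsquare: lon ⌊1.20456/0.0833333⌋ = 14 → o; lat ⌊0.44942/0.0416667⌋ = 10 → k.
Extended square: lon ⌊0.03789/0.00833333⌋ = 4; lat ⌊0.03275/0.00416667⌋ = 7.

OH14ok47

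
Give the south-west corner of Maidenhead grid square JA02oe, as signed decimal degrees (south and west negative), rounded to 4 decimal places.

-87.8333, 1.1667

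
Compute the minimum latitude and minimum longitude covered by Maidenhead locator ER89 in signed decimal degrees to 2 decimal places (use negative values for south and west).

Field E=4, R=17: +4·20° lon, +17·10° lat → SW at lon -100°, lat 80°.
Square 8, 9: +8·2° lon, +9·1° lat → SW at lon -84°, lat 89°.
latitude 89.00, longitude -84.00.

89.00, -84.00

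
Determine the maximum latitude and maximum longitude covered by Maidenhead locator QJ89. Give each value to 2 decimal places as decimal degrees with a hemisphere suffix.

Field Q=16, J=9: +16·20° lon, +9·10° lat → SW at lon 140°, lat 0°.
Square 8, 9: +8·2° lon, +9·1° lat → SW at lon 156°, lat 9°.
Cell spans 2° lon × 1° lat. NE corner is SW corner plus one full cell.
latitude 10.00° N, longitude 158.00° E.

10.00° N, 158.00° E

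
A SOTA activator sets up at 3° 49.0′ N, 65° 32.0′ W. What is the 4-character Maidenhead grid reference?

Shift to the Maidenhead origin (180°W, 90°S): lon 114.47, lat 93.82.
Field: 114.47/20 → 5 → F, 93.82/10 → 9 → J; chars FJ.
Square: 14.47/2 → 7, 3.82/1 → 3; chars 73.

FJ73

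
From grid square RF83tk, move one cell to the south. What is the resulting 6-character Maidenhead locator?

RF83tj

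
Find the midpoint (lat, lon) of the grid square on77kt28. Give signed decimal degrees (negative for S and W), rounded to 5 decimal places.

47.82708, 114.85417

Field O=14, N=13: +14·20° lon, +13·10° lat → SW at lon 100°, lat 40°.
Square 7, 7: +7·2° lon, +7·1° lat → SW at lon 114°, lat 47°.
Subsquare k=10, t=19: +10·0.0833333° lon, +19·0.0416667° lat → SW at lon 114.833°, lat 47.7917°.
Extended square 2, 8: +2·0.00833333° lon, +8·0.00416667° lat → SW at lon 114.85°, lat 47.825°.
Cell spans 0.00833333° lon × 0.00416667° lat. Centre is SW corner plus half of each.
latitude 47.82708, longitude 114.85417.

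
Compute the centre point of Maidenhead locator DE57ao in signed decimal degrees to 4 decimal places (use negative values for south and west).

-42.3958, -109.9583

Field D=3, E=4: +3·20° lon, +4·10° lat → SW at lon -120°, lat -50°.
Square 5, 7: +5·2° lon, +7·1° lat → SW at lon -110°, lat -43°.
Subsquare a=0, o=14: +0·0.0833333° lon, +14·0.0416667° lat → SW at lon -110°, lat -42.4167°.
Cell spans 0.0833333° lon × 0.0416667° lat. Centre is SW corner plus half of each.
latitude -42.3958, longitude -109.9583.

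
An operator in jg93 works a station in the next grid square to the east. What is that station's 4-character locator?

Longitude square 9; +1 → 10, wraps to 0, carry into field.
Longitude field J = 9; +1 → 10 = K.
The latitude characters are unchanged.

KG03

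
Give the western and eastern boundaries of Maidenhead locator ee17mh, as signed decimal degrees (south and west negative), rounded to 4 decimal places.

-97.0000, -96.9167

Field E=4, E=4: +4·20° lon, +4·10° lat → SW at lon -100°, lat -50°.
Square 1, 7: +1·2° lon, +7·1° lat → SW at lon -98°, lat -43°.
Subsquare m=12, h=7: +12·0.0833333° lon, +7·0.0416667° lat → SW at lon -97°, lat -42.7083°.
Cell spans 0.0833333° lon × 0.0416667° lat.
west -97.0000, east -96.9167.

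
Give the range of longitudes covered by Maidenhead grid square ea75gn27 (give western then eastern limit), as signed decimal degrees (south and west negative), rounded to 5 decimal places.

-85.48333, -85.47500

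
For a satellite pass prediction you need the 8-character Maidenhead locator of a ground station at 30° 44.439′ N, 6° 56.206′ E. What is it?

JM30lr27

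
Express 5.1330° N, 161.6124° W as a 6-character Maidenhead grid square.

AJ95ed

Shift to the Maidenhead origin (180°W, 90°S): lon 18.3876, lat 95.1330.
Field: 18.3876/20 → 0 → A, 95.1330/10 → 9 → J; chars AJ.
Square: 18.3876/2 → 9, 5.1330/1 → 5; chars 95.
Subsquare: 0.3876/0.0833333 → 4 → e, 0.1330/0.0416667 → 3 → d; chars ed.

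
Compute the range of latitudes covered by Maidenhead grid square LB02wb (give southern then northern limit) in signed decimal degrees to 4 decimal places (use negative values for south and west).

-77.9583, -77.9167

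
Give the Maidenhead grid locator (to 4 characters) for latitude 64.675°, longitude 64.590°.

MP24

Shift to the Maidenhead origin (180°W, 90°S): lon 244.59, lat 154.68.
Field: lon ⌊244.59/20⌋ = 12 → M; lat ⌊154.68/10⌋ = 15 → P.
Square: lon ⌊4.59/2⌋ = 2; lat ⌊4.68/1⌋ = 4.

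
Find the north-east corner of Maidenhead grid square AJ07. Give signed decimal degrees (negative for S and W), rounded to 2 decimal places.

Field A=0, J=9: +0·20° lon, +9·10° lat → SW at lon -180°, lat 0°.
Square 0, 7: +0·2° lon, +7·1° lat → SW at lon -180°, lat 7°.
Cell spans 2° lon × 1° lat. NE corner is SW corner plus one full cell.
latitude 8.00, longitude -178.00.

8.00, -178.00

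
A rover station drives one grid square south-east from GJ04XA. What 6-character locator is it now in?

GJ13ax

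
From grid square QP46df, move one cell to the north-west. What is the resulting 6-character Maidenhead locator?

QP46cg

Longitude subsquare d = 3; −1 → 2 = c.
Latitude subsquare f = 5; +1 → 6 = g.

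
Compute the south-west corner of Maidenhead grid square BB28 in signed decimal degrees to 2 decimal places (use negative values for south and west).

Field B=1, B=1: +1·20° lon, +1·10° lat → SW at lon -160°, lat -80°.
Square 2, 8: +2·2° lon, +8·1° lat → SW at lon -156°, lat -72°.
latitude -72.00, longitude -156.00.

-72.00, -156.00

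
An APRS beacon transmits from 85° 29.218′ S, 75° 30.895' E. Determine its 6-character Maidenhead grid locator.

Offset from 180°W / 90°S: lon 255.5149°, lat 4.5130°.
Field: lon ⌊255.5149/20⌋ = 12 → M; lat ⌊4.5130/10⌋ = 0 → A.
Square: lon ⌊15.5149/2⌋ = 7; lat ⌊4.5130/1⌋ = 4.
Subsquare: lon ⌊1.5149/0.0833333⌋ = 18 → s; lat ⌊0.5130/0.0416667⌋ = 12 → m.

MA74sm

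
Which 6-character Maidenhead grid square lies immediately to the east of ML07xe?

ML17ae

Longitude subsquare x = 23; +1 → 24, wraps to 0 = a, carry into square.
Longitude square 0; +1 → 1.
The latitude characters are unchanged.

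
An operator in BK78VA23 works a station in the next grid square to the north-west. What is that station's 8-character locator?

Longitude extended square 2; −1 → 1.
Latitude extended square 3; +1 → 4.

BK78va14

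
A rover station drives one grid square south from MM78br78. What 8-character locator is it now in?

MM78br77

Latitude extended square 8; −1 → 7.
The longitude characters are unchanged.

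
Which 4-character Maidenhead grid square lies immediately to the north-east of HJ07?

HJ18

Longitude square 0; +1 → 1.
Latitude square 7; +1 → 8.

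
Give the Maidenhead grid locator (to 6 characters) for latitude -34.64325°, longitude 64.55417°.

Shift to the Maidenhead origin (180°W, 90°S): lon 244.5542, lat 55.3567.
Field: lon ⌊244.5542/20⌋ = 12 → M; lat ⌊55.3567/10⌋ = 5 → F.
Square: lon ⌊4.5542/2⌋ = 2; lat ⌊5.3567/1⌋ = 5.
Subsquare: lon ⌊0.5542/0.0833333⌋ = 6 → g; lat ⌊0.3567/0.0416667⌋ = 8 → i.

MF25gi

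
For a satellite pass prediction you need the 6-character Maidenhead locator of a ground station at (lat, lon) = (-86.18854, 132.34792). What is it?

Shift to the Maidenhead origin (180°W, 90°S): lon 312.3479, lat 3.8115.
Field (20°×10°, letters A–R): lon ⌊312.3479/20⌋ = 15 → P; lat ⌊3.8115/10⌋ = 0 → A.
Square (2°×1°, digits 0–9): lon ⌊12.3479/2⌋ = 6; lat ⌊3.8115/1⌋ = 3.
Subsquare (5′×2.5′, letters a–x): lon ⌊0.3479/0.0833333⌋ = 4 → e; lat ⌊0.8115/0.0416667⌋ = 19 → t.

PA63et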